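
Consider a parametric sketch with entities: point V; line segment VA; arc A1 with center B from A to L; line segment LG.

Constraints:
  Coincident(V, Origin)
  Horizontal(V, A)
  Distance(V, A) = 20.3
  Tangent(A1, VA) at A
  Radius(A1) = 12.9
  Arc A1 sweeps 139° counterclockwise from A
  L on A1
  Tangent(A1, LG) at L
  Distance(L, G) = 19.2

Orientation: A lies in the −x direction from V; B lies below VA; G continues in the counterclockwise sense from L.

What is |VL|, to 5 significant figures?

36.602

The tangent condition forces BA to be normal to VA, so B = A + (0, -12.9) = (-20.300, -12.900). On A1, A sits at bearing 90° from B; a 139° counterclockwise sweep puts L at bearing 229°, so L = B + 12.9·(cos 229°, sin 229°) = (-28.763, -22.636). Then |VL| = |L − V| = 36.602.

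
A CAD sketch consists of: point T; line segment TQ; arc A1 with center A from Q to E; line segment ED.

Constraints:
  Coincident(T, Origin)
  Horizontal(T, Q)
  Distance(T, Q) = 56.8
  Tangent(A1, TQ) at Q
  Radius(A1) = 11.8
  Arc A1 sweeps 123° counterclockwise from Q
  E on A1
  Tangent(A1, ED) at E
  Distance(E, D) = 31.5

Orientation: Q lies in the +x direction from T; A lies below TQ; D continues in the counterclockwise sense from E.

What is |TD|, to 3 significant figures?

78.1

T is at the origin; TQ is horizontal with |TQ| = 56.8 and Q on the +x side, so Q = (56.8, 0.00). The tangent condition forces AQ to be normal to TQ, so A = Q + (0, -11.8) = (56.8, -11.8). On A1, Q sits at bearing 90° from A; a 123° counterclockwise sweep puts E at bearing 213°, so E = A + 11.8·(cos 213°, sin 213°) = (46.9, -18.2). A1 meets ED tangentially, so AE is at right angles to ED, so ED runs along (−sin 213°, cos 213°); with |ED| = 31.5, D = (64.1, -44.6). Then |TD| = |D − T| = 78.1.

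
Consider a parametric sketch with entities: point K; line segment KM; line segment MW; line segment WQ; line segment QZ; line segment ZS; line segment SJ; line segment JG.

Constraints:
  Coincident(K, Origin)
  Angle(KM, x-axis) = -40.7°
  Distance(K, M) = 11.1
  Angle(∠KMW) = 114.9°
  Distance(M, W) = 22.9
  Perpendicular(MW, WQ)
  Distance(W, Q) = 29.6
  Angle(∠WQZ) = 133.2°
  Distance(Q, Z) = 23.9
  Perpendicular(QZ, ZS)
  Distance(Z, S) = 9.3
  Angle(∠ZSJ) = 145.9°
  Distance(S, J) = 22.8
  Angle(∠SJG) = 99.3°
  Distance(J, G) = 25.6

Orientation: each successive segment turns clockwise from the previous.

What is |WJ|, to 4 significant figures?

32.07

K is at the origin; KM runs at -40.7° with length 11.1, so M = (8.415, -7.238). ∠KMW = 114.9° gives MW at -105.8° from the x-axis; with |MW| = 22.9, W = (2.180, -29.27). MW ⟂ WQ, so WQ runs at 164.2°; with |WQ| = 29.6, Q = (-26.30, -21.21). ∠WQZ = 133.2° gives QZ at 117.4° from the x-axis; with |QZ| = 23.9, Z = (-37.30, 0.005199). QZ is perpendicular to ZS, so ZS runs at 27.40°; with |ZS| = 9.3, S = (-29.04, 4.285). ∠ZSJ = 145.9° gives SJ at -6.700° from the x-axis; with |SJ| = 22.8, J = (-6.399, 1.625). Then |WJ| = |J − W| = 32.07.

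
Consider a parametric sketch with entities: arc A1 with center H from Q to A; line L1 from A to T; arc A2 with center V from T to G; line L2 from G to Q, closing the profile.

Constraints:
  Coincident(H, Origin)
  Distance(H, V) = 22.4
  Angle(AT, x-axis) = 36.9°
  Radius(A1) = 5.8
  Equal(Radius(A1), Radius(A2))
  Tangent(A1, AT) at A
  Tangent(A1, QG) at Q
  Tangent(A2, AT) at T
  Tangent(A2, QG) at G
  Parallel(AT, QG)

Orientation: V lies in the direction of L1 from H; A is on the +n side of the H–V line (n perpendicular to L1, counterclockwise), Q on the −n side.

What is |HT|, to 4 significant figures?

23.14

The slot axis is L1's direction at 36.9°, so u = (cos 36.9°, sin 36.9°) = (0.7997, 0.6004) and n = (−sin 36.9°, cos 36.9°) = (-0.6004, 0.7997). H is at the origin and V lies 22.4 along u from H, so V = 22.4·u = (17.91, 13.45). Tangency of A1 to both parallel lines with radius 5.8 puts A and Q at H ± 5.8·n: A = (-3.482, 4.638), Q = (3.482, -4.638). Equal radii place T and G the same way about V: T = V + 5.8·n = (14.43, 18.09), G = V − 5.8·n = (21.40, 8.811). Then |HT| = |T − H| = 23.14.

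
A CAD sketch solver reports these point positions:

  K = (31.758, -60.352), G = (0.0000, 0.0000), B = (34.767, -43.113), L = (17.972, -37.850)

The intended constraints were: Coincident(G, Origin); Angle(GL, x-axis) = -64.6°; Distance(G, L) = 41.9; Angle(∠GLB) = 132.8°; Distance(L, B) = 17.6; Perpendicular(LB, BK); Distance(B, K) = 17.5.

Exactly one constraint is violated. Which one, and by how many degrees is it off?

Perpendicular(LB, BK) — off by 7.50°.

G = (0.00, 0.00) ✓; GL at -64.60° ✓; |GL| = 41.90 ✓; ∠GLB = 132.8° ✓; |LB| = 17.60 ✓; ∠(LB, BK) = 82.50° ✗; |BK| = 17.50 ✓.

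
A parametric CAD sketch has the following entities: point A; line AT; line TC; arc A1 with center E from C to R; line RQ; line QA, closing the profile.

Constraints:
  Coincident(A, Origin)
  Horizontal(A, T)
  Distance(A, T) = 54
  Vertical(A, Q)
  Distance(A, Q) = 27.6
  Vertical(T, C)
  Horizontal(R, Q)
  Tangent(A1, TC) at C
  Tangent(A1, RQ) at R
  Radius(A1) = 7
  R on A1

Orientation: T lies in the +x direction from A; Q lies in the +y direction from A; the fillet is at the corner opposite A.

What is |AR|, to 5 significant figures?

54.505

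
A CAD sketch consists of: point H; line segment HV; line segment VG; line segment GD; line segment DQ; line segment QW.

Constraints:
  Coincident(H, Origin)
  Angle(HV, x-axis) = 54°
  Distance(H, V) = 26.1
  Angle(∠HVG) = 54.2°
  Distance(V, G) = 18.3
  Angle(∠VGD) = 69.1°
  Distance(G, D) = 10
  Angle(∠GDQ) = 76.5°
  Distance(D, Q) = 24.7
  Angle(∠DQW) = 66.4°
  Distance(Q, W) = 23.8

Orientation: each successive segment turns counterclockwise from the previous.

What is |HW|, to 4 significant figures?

38.40

∠GDQ = 76.5° gives DQ at 34.20° from the x-axis; with |DQ| = 24.7, Q = (21.00, 25.71). ∠DQW = 66.4° gives QW at 147.8° from the x-axis; with |QW| = 23.8, W = (0.8655, 38.39). Then |HW| = |W − H| = 38.40.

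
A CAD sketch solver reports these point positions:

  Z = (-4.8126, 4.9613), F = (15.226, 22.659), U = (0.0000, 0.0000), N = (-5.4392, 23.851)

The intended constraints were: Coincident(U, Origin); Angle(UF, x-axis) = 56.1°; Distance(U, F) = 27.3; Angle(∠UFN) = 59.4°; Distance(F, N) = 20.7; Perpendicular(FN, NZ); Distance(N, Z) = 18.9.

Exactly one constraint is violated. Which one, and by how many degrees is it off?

Perpendicular(FN, NZ) — off by 5.20°.

U = (0.00, 0.00) ✓; UF at 56.10° ✓; |UF| = 27.30 ✓; ∠UFN = 59.40° ✓; |FN| = 20.70 ✓; ∠(FN, NZ) = 95.20° ✗; |NZ| = 18.90 ✓.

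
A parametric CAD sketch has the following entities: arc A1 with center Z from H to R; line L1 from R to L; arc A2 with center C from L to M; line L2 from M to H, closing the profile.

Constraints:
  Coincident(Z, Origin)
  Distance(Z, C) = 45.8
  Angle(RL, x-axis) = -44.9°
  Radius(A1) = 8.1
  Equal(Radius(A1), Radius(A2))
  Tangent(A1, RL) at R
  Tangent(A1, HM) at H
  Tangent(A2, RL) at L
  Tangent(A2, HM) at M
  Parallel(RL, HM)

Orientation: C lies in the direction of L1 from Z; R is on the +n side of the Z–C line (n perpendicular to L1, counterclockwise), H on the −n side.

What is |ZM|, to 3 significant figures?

46.5

The slot axis is L1's direction at -44.9°, so u = (cos -44.9°, sin -44.9°) = (0.708, -0.706) and n = (−sin -44.9°, cos -44.9°) = (0.706, 0.708). Z is at the origin and C lies 45.8 along u from Z, so C = 45.8·u = (32.4, -32.3). Tangency of A1 to both parallel lines with radius 8.1 puts R and H at Z ± 8.1·n: R = (5.72, 5.74), H = (-5.72, -5.74). Equal radii place L and M the same way about C: L = C + 8.1·n = (38.2, -26.6), M = C − 8.1·n = (26.7, -38.1). Then |ZM| = |M − Z| = 46.5.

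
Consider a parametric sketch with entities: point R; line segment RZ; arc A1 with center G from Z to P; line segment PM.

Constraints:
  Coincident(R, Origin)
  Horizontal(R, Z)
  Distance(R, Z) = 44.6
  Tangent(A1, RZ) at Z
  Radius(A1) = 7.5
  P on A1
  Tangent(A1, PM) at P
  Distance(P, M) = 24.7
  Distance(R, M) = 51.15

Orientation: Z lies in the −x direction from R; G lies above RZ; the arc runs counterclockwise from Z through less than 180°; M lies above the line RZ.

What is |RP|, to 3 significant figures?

38.0

Checks: |GP| = 7.500 ✓; ∠(GP, PM) = 90.00° ✓; |PM| = 24.70 ✓; |RM| = 51.15 ✓.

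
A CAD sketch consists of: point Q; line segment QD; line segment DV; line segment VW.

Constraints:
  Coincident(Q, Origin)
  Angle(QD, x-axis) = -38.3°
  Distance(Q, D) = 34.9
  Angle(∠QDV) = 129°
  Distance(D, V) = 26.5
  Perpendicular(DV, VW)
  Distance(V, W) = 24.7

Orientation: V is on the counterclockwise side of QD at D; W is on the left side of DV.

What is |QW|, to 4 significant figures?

48.52

Q is at the origin; QD runs at -38.3° with length 34.9, so D = 34.9·(cos -38.3°, sin -38.3°) = (27.39, -21.63). ∠QDV = 129.0°, so DV runs at -38.3° + (180° − 129.0°) = 12.70° from the x-axis; with |DV| = 26.5, V = D + 26.5·(cos 12.70°, sin 12.70°) = (53.24, -15.80). DV is perpendicular to VW; with |VW| = 24.7 on the left of DV, W = V + 24.7·(-0.2198, 0.9755) = (47.81, 8.291). Then |QW| = |W − Q| = 48.52.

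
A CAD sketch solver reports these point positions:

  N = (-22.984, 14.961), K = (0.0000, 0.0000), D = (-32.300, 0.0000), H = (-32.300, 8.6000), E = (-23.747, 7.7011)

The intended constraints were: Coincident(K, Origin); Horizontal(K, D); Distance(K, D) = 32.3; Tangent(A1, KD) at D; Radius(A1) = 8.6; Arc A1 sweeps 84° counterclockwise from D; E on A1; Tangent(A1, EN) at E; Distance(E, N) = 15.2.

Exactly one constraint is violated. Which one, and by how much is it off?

Distance(E, N) = 15.2 — off by 7.90.

K = (0.00, 0.00) ✓; K.y = 0.00, D.y = 0.00 ✓; |KD| = 32.30 ✓; ∠(HD, DK) = 90.00° ✓; |HD| = 8.600 ✓; bearing(H→E) − bearing(H→D) = 84.00° ✓; |HE| = 8.600 ✓; ∠(HE, EN) = 90.00° ✓; |EN| = 7.300 ✗.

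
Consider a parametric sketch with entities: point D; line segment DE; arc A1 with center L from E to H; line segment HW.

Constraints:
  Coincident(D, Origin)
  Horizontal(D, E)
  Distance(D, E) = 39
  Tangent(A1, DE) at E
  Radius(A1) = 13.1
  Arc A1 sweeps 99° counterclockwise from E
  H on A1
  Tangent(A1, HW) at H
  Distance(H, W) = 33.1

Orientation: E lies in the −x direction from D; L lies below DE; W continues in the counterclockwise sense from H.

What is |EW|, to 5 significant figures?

48.467

On A1, E sits at bearing 90° from L; a 99° counterclockwise sweep puts H at bearing 189°, so H = L + 13.1·(cos 189°, sin 189°) = (-51.939, -15.149). Tangency of A1 to HW means the radius LH is perpendicular to HW, so HW runs along (−sin 189°, cos 189°); with |HW| = 33.1, W = (-46.761, -47.842). Then |EW| = |W − E| = 48.467.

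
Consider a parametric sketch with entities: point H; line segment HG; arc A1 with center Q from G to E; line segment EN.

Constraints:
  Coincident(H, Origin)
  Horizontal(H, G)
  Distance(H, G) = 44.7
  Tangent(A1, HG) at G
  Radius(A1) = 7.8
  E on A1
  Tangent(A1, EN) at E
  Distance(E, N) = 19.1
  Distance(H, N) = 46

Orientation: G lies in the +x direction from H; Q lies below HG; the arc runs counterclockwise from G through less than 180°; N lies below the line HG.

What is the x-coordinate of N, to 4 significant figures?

37.22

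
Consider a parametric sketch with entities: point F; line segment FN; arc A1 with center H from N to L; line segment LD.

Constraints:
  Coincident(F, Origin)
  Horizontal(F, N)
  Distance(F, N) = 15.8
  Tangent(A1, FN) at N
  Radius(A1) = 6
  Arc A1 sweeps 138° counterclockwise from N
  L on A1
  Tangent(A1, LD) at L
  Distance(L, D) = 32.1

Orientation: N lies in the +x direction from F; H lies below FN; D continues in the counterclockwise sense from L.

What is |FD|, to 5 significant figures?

47.857

F is at the origin; FN is horizontal with |FN| = 15.8 and N on the +x side, so N = (15.800, 0.0000). Since A1 is tangent to FN there, HN ⟂ FN, so H = N + (0, -6) = (15.800, -6.0000). On A1, N sits at bearing 90° from H; a 138° counterclockwise sweep puts L at bearing 228°, so L = H + 6.0·(cos 228°, sin 228°) = (11.785, -10.459). The tangent condition forces HL to be normal to LD, so LD runs along (−sin 228°, cos 228°); with |LD| = 32.1, D = (35.640, -31.938). Then |FD| = |D − F| = 47.857.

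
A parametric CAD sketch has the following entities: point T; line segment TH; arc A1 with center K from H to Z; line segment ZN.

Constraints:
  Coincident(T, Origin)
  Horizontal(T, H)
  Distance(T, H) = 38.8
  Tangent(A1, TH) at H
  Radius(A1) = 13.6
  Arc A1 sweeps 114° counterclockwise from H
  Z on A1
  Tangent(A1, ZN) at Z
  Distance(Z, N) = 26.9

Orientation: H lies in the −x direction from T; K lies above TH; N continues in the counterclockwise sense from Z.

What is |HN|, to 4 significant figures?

43.73

T is at the origin; T and H share the same y with |TH| = 38.8 and H on the −x side, so H = (-38.80, 0.000). The tangent condition forces KH to be normal to TH, so K = H + (0, 13.6) = (-38.80, 13.60). On A1, H sits at bearing -90° from K; a 114° counterclockwise sweep puts Z at bearing 24°, so Z = K + 13.6·(cos 24°, sin 24°) = (-26.38, 19.13). Tangency of A1 to ZN means the radius KZ is perpendicular to ZN, so ZN runs along (−sin 24°, cos 24°); with |ZN| = 26.9, N = (-37.32, 43.71). Then |HN| = |N − H| = 43.73.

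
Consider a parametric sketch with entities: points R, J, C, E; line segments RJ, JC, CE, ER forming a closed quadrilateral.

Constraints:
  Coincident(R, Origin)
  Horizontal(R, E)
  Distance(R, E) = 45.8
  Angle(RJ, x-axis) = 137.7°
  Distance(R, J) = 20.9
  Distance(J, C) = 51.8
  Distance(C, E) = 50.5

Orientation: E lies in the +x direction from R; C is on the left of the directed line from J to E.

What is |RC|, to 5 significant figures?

52.572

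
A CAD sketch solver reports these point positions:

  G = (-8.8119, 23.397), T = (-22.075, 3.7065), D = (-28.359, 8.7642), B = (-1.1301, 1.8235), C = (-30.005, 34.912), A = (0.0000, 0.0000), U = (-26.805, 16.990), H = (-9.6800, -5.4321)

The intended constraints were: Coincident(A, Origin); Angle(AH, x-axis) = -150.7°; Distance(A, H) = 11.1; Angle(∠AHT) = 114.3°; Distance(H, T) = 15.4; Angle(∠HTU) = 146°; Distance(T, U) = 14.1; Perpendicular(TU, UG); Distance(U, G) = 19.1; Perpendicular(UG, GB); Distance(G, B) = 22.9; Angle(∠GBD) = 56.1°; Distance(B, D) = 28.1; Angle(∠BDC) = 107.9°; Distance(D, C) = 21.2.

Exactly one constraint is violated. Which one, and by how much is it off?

Distance(D, C) = 21.2 — off by 5.00.

A = (0.00, 0.00) ✓; AH at -150.7° ✓; |AH| = 11.10 ✓; ∠AHT = 114.3° ✓; |HT| = 15.40 ✓; ∠HTU = 146.0° ✓; |TU| = 14.10 ✓; ∠(TU, UG) = 90.00° ✓; |UG| = 19.10 ✓; ∠(UG, GB) = 90.00° ✓; |GB| = 22.90 ✓; ∠GBD = 56.10° ✓; |BD| = 28.10 ✓; ∠BDC = 107.9° ✓; |DC| = 26.20 ✗.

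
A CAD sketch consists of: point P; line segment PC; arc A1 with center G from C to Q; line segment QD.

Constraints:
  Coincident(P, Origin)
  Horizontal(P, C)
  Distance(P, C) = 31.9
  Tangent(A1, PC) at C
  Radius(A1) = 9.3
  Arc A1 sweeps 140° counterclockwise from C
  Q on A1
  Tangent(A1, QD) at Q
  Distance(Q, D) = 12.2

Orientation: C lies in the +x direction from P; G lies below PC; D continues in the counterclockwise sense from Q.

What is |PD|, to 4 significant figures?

42.81

On A1, C sits at bearing 90° from G; a 140° counterclockwise sweep puts Q at bearing 230°, so Q = G + 9.3·(cos 230°, sin 230°) = (25.92, -16.42). Since A1 is tangent to QD there, GQ ⟂ QD, so QD runs along (−sin 230°, cos 230°); with |QD| = 12.2, D = (35.27, -24.27). Then |PD| = |D − P| = 42.81.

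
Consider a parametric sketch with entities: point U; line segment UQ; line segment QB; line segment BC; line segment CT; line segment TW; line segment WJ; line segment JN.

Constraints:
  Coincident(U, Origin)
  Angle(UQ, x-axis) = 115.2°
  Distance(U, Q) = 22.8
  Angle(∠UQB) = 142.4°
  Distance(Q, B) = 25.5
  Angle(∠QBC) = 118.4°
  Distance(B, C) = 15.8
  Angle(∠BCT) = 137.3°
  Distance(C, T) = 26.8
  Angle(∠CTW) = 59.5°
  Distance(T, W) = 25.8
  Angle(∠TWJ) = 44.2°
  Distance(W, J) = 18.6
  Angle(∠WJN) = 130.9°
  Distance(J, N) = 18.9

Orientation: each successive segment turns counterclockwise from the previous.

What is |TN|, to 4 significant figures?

13.02

∠TWJ = 44.2° gives WJ at 153.4° from the x-axis; with |WJ| = 18.6, J = (-43.45, 13.37). ∠WJN = 130.9° gives JN at -157.5° from the x-axis; with |JN| = 18.9, N = (-60.91, 6.133). Then |TN| = |N − T| = 13.02.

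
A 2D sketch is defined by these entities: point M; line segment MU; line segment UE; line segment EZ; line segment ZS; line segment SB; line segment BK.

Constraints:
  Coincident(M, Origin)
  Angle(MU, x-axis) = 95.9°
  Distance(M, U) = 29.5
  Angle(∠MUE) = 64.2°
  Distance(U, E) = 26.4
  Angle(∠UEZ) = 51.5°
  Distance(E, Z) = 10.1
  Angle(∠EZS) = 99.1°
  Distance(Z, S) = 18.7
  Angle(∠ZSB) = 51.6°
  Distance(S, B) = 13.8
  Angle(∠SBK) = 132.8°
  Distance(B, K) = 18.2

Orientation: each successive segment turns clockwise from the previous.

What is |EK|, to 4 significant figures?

6.800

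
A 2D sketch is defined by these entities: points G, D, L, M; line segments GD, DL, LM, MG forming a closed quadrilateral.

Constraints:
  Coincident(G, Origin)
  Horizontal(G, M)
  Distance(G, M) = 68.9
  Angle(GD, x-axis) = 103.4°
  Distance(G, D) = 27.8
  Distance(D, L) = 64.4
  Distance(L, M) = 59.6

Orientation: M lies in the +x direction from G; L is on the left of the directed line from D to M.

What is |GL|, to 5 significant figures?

76.097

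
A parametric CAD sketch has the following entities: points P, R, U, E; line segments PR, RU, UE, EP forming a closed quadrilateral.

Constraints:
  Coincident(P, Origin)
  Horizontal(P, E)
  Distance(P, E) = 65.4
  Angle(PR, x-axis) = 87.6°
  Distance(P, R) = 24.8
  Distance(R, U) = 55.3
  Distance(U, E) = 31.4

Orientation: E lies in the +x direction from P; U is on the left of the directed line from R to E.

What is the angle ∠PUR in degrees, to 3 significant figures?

22.7°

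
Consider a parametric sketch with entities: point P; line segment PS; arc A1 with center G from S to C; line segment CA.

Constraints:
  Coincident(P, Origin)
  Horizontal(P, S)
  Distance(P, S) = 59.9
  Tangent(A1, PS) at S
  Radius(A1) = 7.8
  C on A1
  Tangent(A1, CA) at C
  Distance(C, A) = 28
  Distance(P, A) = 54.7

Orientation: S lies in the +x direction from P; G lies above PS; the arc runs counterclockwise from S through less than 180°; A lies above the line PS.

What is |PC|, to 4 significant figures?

66.50

P is at the origin; P and S share the same y with |PS| = 59.9 and S on the +x side, so S = (59.90, 0.000). The tangent condition forces GS to be normal to PS, so G = S + (0, 7.8) = (59.90, 7.800). Since GC ⟂ CA (tangency), |GA| = √(7.8² + 28.0²) = 29.07 regardless of where C sits on A1. So A lies on both circle(P, 54.7) and circle(G, 29.07); the above-PS intersection is A = (44.18, 32.25). C is the foot of the tangent from A: C = (65.09, 13.62).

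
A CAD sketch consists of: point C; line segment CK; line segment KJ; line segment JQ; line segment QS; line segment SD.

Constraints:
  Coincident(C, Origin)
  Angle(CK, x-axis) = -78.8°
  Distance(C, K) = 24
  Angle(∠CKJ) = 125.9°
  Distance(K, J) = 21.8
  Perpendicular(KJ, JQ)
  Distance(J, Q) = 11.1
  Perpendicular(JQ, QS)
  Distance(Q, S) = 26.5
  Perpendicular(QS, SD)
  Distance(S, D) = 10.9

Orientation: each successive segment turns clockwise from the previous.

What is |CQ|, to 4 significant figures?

36.83

C is at the origin; CK runs at -78.8° with length 24.0, so K = (4.662, -23.54). ∠CKJ = 125.9° gives KJ at -132.9° from the x-axis; with |KJ| = 21.8, J = (-10.18, -39.51). KJ is perpendicular to JQ, so JQ runs at 137.1°; with |JQ| = 11.1, Q = (-18.31, -31.96). Then |CQ| = |Q − C| = 36.83.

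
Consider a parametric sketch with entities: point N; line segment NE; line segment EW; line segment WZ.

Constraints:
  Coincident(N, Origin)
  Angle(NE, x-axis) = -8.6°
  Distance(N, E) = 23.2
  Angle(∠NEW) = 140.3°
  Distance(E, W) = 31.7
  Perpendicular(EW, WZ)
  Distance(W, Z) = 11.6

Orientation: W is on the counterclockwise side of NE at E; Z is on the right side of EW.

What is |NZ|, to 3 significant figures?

56.2

N is at the origin; NE runs at -8.6° with length 23.2, so E = 23.2·(cos -8.6°, sin -8.6°) = (22.9, -3.47). ∠NEW = 140.3°, so EW runs at -8.6° + (180° − 140.3°) = 31.1° from the x-axis; with |EW| = 31.7, W = E + 31.7·(cos 31.1°, sin 31.1°) = (50.1, 12.9). EW ⟂ WZ; with |WZ| = 11.6 on the right of EW, Z = W + 11.6·(0.517, -0.856) = (56.1, 2.97). Then |NZ| = |Z − N| = 56.2.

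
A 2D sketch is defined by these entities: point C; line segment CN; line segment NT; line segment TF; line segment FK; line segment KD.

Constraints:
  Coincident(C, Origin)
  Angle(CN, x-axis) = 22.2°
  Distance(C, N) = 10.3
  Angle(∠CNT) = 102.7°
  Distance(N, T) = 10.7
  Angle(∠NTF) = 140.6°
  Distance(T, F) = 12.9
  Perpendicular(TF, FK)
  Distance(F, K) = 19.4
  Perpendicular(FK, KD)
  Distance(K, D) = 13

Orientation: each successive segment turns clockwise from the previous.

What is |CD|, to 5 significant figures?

4.9131

TF ⟂ FK, so FK runs at 175.50°; with |FK| = 19.4, K = (-4.6939, -16.222). FK is perpendicular to KD, so KD runs at 85.500°; with |KD| = 13.0, D = (-3.6739, -3.2621). Then |CD| = |D − C| = 4.9131.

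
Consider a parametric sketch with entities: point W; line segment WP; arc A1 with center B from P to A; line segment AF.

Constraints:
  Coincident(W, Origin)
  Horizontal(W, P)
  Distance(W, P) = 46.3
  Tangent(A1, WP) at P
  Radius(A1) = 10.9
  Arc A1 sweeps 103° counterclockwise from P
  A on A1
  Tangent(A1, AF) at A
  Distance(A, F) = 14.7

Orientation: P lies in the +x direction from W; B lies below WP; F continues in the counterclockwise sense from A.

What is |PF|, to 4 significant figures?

28.63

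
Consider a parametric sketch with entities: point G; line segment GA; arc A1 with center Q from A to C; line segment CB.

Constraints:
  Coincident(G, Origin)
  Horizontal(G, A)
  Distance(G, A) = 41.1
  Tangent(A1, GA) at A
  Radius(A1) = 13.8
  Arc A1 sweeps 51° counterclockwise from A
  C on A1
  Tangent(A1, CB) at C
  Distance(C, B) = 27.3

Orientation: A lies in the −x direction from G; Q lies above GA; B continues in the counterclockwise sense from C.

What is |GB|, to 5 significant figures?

29.453

G is at the origin; GA is horizontal with |GA| = 41.1 and A on the −x side, so A = (-41.100, 0.0000). The tangent condition forces QA to be normal to GA, so Q = A + (0, 13.8) = (-41.100, 13.800). On A1, A sits at bearing -90° from Q; a 51° counterclockwise sweep puts C at bearing -39°, so C = Q + 13.8·(cos -39°, sin -39°) = (-30.375, 5.1154). Since A1 is tangent to CB there, QC ⟂ CB, so CB runs along (−sin -39°, cos -39°); with |CB| = 27.3, B = (-13.195, 26.331). Then |GB| = |B − G| = 29.453.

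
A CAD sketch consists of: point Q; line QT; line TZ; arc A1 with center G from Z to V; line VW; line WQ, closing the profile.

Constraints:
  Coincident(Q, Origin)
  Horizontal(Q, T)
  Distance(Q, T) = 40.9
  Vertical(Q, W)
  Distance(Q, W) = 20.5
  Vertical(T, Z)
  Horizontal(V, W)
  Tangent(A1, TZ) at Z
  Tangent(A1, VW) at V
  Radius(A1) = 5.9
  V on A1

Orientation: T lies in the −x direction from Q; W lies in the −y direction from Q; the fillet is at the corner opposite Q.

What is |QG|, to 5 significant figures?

37.923

Q is at the origin; Q and T share the same y with |QT| = 40.9 and T on the −x side, so T = (-40.900, 0.0000). QW is vertical with |QW| = 20.5 and W on the −y side, so W = (0.0000, -20.500). The virtual corner opposite Q is at (-40.900, -20.500). The tangent condition forces GZ to be normal to TZ and tangency of A1 to VW means the radius GV is perpendicular to VW, with radius 5.9, so the center G sits 5.9 in from both sides at G = (-35.000, -14.600). Then |QG| = |G − Q| = 37.923.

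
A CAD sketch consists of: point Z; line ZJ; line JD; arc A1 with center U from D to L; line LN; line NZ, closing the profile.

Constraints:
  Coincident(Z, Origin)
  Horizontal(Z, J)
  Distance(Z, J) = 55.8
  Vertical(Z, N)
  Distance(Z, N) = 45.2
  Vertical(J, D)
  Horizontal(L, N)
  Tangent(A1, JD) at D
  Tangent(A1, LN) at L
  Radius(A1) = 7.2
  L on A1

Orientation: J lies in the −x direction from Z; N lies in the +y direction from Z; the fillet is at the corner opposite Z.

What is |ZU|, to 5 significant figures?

61.692

Z is at the origin; Z and J share the same y with |ZJ| = 55.8 and J on the −x side, so J = (-55.800, 0.0000). ZN is vertical with |ZN| = 45.2 and N on the +y side, so N = (0.0000, 45.200). The virtual corner opposite Z is at (-55.800, 45.200). Since A1 is tangent to JD there, UD ⟂ JD and A1 meets LN tangentially, so UL is at right angles to LN, with radius 7.2, so the center U sits 7.2 in from both sides at U = (-48.600, 38.000). Then |ZU| = |U − Z| = 61.692.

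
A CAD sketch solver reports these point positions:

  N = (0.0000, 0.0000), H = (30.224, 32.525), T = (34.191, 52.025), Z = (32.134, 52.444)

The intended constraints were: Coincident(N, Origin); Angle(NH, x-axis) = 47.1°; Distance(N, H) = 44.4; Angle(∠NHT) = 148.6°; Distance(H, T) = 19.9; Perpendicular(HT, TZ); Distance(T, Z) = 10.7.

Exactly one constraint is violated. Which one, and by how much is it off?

Distance(T, Z) = 10.7 — off by 8.60.

N = (0.00, 0.00) ✓; NH at 47.10° ✓; |NH| = 44.40 ✓; ∠NHT = 148.6° ✓; |HT| = 19.90 ✓; ∠(HT, TZ) = 89.99° ✓; |TZ| = 2.099 ✗.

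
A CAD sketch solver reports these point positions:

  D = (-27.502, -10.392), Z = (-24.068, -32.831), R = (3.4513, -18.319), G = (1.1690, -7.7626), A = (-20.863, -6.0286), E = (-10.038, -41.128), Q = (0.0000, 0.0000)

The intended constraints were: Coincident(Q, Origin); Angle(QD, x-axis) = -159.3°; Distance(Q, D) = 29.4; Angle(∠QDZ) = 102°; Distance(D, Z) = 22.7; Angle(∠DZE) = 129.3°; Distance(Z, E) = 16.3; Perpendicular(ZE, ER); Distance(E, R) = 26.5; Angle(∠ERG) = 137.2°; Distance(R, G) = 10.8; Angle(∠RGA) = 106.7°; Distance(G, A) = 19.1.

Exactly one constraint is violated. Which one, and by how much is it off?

Distance(G, A) = 19.1 — off by 3.00.

Q = (0.00, 0.00) ✓; QD at -159.3° ✓; |QD| = 29.40 ✓; ∠QDZ = 102.0° ✓; |DZ| = 22.70 ✓; ∠DZE = 129.3° ✓; |ZE| = 16.30 ✓; ∠(ZE, ER) = 90.00° ✓; |ER| = 26.50 ✓; ∠ERG = 137.2° ✓; |RG| = 10.80 ✓; ∠RGA = 106.7° ✓; |GA| = 22.10 ✗.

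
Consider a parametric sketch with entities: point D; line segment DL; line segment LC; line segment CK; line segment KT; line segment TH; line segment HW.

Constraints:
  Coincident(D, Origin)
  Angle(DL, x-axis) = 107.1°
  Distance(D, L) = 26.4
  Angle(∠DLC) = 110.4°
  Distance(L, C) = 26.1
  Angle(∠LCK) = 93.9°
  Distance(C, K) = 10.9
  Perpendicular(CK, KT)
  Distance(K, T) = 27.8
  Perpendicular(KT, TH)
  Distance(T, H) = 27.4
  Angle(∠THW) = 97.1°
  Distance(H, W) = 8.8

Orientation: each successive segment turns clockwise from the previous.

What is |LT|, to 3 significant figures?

12.8

∠LCK = 93.9° gives CK at -48.6° from the x-axis; with |CK| = 10.9, K = (20.2, 32.9). CK is perpendicular to KT, so KT runs at -139°; with |KT| = 27.8, T = (-0.701, 14.6). Then |LT| = |T − L| = 12.8.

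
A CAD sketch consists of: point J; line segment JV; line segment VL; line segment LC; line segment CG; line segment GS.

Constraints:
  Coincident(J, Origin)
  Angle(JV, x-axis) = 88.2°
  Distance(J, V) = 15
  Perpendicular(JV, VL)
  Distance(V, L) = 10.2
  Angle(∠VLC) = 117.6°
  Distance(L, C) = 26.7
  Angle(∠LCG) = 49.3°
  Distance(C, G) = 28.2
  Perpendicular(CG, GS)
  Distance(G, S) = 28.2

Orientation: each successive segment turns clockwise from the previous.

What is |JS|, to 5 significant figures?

25.240

J is at the origin; JV runs at 88.2° with length 15.0, so V = (0.47116, 14.993). JV is perpendicular to VL, so VL runs at -1.8000°; with |VL| = 10.2, L = (10.666, 14.672). ∠VLC = 117.6° gives LC at -64.200° from the x-axis; with |LC| = 26.7, C = (22.287, -9.3663). ∠LCG = 49.3° gives CG at 165.10° from the x-axis; with |CG| = 28.2, G = (-4.9650, -2.1152). CG ⟂ GS, so GS runs at 75.100°; with |GS| = 28.2, S = (2.2861, 25.137). Then |JS| = |S − J| = 25.240.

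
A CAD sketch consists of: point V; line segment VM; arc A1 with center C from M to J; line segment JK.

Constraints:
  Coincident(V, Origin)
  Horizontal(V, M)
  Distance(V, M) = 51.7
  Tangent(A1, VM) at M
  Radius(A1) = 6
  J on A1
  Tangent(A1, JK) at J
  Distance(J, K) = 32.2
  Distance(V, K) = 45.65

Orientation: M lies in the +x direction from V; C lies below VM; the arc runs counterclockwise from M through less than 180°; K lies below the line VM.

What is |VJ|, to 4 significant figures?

46.43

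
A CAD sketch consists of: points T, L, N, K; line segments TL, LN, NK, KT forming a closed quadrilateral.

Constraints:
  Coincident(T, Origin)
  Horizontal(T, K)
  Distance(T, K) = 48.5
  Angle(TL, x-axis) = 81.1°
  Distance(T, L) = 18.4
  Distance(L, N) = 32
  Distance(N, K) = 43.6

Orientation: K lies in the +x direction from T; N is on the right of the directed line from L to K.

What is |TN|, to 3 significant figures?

15.3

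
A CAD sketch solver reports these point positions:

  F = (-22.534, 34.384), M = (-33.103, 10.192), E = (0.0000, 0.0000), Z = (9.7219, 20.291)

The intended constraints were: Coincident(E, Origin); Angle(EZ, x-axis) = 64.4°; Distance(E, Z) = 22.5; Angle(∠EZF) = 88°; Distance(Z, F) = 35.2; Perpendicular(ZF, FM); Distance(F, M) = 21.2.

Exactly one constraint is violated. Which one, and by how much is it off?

Distance(F, M) = 21.2 — off by 5.20.

E = (0.00, 0.00) ✓; EZ at 64.40° ✓; |EZ| = 22.50 ✓; ∠EZF = 88.00° ✓; |ZF| = 35.20 ✓; ∠(ZF, FM) = 90.00° ✓; |FM| = 26.40 ✗.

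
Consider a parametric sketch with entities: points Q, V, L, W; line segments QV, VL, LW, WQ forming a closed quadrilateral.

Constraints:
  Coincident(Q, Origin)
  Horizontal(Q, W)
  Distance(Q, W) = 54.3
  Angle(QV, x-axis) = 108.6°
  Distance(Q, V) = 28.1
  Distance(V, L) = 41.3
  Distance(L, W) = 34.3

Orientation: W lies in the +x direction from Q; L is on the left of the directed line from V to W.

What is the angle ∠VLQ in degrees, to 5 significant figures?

39.569°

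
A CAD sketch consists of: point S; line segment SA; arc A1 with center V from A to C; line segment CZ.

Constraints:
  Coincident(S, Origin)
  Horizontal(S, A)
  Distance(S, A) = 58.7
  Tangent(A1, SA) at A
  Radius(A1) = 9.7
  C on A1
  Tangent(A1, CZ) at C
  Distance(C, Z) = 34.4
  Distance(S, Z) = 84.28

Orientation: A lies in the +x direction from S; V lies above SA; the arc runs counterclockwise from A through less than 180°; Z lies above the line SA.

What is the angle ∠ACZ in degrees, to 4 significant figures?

138.7°

Checks: S = (0.00, 0.00) ✓; |VC| = 9.700 ✓; ∠(VC, CZ) = 90.00° ✓; |CZ| = 34.40 ✓; |SZ| = 84.28 ✓.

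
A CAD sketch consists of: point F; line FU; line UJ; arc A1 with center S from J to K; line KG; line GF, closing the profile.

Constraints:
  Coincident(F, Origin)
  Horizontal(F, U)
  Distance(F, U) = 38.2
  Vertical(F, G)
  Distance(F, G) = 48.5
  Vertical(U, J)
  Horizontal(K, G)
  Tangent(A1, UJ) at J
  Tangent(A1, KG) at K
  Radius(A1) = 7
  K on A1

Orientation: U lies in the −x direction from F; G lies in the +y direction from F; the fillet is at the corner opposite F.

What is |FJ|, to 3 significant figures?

56.4

F is at the origin; F and U share the same y with |FU| = 38.2 and U on the −x side, so U = (-38.2, 0.00). F and G share the same x with |FG| = 48.5 and G on the +y side, so G = (0.00, 48.5). The virtual corner opposite F is at (-38.2, 48.5). Tangency of A1 to UJ means the radius SJ is perpendicular to UJ and tangency of A1 to KG means the radius SK is perpendicular to KG, with radius 7.0, so the center S sits 7.0 in from both sides at S = (-31.2, 41.5). That places the tangent points at J = (-38.2, 41.5) on UJ and K = (-31.2, 48.5) on KG. Then |FJ| = |J − F| = 56.4.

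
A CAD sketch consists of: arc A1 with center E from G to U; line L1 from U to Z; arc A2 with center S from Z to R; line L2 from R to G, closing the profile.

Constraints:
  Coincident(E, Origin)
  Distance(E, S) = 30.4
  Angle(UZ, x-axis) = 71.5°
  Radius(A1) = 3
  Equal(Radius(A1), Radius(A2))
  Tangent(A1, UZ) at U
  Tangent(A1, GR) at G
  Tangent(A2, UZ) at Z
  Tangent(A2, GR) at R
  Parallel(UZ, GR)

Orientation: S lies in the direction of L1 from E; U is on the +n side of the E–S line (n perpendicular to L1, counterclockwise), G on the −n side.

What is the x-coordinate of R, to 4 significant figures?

12.49

The slot axis is L1's direction at 71.5°, so u = (cos 71.5°, sin 71.5°) = (0.3173, 0.9483) and n = (−sin 71.5°, cos 71.5°) = (-0.9483, 0.3173). E is at the origin and S lies 30.4 along u from E, so S = 30.4·u = (9.646, 28.83). Tangency of A1 to both parallel lines with radius 3.0 puts U and G at E ± 3.0·n: U = (-2.845, 0.9519), G = (2.845, -0.9519). Equal radii place Z and R the same way about S: Z = S + 3.0·n = (6.801, 29.78), R = S − 3.0·n = (12.49, 27.88). So R.x = 12.49.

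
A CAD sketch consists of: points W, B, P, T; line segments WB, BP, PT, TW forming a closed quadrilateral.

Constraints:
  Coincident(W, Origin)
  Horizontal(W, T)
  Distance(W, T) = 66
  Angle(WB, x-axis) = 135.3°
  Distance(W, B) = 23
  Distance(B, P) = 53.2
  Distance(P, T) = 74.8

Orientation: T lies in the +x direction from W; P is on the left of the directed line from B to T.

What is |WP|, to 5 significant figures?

59.756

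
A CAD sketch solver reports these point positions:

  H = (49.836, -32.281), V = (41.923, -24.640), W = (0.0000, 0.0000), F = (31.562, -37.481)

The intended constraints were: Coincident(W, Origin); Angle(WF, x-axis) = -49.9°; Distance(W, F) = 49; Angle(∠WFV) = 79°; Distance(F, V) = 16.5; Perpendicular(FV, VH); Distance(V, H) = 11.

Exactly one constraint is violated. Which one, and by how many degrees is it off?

Perpendicular(FV, VH) — off by 5.10°.

W = (0.00, 0.00) ✓; WF at -49.90° ✓; |WF| = 49.00 ✓; ∠WFV = 79.00° ✓; |FV| = 16.50 ✓; ∠(FV, VH) = 95.10° ✗; |VH| = 11.00 ✓.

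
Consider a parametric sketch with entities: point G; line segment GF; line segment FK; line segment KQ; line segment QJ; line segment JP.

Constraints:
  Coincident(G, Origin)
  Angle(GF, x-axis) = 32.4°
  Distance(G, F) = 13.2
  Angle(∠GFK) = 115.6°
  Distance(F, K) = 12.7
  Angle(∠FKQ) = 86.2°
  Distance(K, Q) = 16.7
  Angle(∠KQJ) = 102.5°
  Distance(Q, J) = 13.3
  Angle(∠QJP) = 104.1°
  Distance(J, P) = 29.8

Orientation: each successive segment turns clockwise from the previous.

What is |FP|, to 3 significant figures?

15.8

∠KQJ = 102.5° gives QJ at 157° from the x-axis; with |QJ| = 13.3, J = (-0.0688, -7.94). ∠QJP = 104.1° gives JP at 80.8° from the x-axis; with |JP| = 29.8, P = (4.70, 21.5). Then |FP| = |P − F| = 15.8.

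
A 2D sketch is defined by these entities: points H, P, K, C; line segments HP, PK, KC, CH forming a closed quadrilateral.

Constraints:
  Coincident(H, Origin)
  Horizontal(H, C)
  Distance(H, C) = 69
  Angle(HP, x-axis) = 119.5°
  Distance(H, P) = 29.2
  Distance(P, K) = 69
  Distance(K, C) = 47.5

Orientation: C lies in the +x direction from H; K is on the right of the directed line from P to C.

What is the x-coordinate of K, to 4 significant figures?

30.13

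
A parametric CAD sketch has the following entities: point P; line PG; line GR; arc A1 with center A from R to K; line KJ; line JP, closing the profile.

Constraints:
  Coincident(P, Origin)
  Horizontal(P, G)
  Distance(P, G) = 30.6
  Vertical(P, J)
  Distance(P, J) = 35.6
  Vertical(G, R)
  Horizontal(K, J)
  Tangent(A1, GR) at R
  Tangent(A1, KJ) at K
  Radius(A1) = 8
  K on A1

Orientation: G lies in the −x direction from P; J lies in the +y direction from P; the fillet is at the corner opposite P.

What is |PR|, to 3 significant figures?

41.2

P is at the origin; P and G share the same y with |PG| = 30.6 and G on the −x side, so G = (-30.6, 0.00). PJ is vertical with |PJ| = 35.6 and J on the +y side, so J = (0.00, 35.6). The virtual corner opposite P is at (-30.6, 35.6). Since A1 is tangent to GR there, AR ⟂ GR and since A1 is tangent to KJ there, AK ⟂ KJ, with radius 8.0, so the center A sits 8.0 in from both sides at A = (-22.6, 27.6). That places the tangent points at R = (-30.6, 27.6) on GR and K = (-22.6, 35.6) on KJ. Then |PR| = |R − P| = 41.2.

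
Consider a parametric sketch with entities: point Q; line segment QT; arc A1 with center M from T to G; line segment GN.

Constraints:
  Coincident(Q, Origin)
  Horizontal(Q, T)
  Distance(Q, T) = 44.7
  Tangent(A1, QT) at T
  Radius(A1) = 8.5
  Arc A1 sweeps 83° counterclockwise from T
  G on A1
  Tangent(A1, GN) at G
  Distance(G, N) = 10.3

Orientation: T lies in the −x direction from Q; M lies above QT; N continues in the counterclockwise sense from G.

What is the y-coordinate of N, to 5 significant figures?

17.687

On A1, T sits at bearing -90° from M; an 83° counterclockwise sweep puts G at bearing -7°, so G = M + 8.5·(cos -7°, sin -7°) = (-36.263, 7.4641). The tangent condition forces MG to be normal to GN, so GN runs along (−sin -7°, cos -7°); with |GN| = 10.3, N = (-35.008, 17.687). So N.y = 17.687.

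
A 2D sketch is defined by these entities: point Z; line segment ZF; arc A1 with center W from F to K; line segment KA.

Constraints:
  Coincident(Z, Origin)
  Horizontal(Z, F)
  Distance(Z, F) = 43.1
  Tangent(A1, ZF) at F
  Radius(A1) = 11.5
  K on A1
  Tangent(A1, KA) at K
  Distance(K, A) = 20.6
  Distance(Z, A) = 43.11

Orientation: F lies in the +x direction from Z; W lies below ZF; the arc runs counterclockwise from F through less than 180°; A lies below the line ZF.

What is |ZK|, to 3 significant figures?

33.3

Z is at the origin; Z and F share the same y with |ZF| = 43.1 and F on the +x side, so F = (43.1, 0.00). Since A1 is tangent to ZF there, WF ⟂ ZF, so W = F + (0, -11.5) = (43.1, -11.5). Since WK ⟂ KA (tangency), |WA| = √(11.5² + 20.6²) = 23.6 regardless of where K sits on A1. So A lies on both circle(Z, 43.11) and circle(W, 23.6); the below-ZF intersection is A = (29.9, -31.1). K is the foot of the tangent from A: K = (31.6, -10.5).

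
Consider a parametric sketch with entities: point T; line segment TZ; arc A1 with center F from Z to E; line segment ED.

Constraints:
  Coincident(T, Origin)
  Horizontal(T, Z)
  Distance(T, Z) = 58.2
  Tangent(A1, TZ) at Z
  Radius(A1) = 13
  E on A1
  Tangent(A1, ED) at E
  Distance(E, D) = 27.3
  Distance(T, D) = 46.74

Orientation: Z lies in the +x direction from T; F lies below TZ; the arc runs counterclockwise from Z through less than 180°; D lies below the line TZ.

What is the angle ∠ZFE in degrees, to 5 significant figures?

63.537°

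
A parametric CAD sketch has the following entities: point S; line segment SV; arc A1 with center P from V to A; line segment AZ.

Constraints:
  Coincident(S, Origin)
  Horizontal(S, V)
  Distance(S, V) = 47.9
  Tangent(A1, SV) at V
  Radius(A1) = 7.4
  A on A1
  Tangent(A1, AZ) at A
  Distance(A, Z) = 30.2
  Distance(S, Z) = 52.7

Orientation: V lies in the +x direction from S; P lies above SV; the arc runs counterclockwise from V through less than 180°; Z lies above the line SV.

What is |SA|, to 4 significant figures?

55.31

Checks: ∠(PV, VS) = 90.00° ✓; |PV| = 7.400 ✓; |PA| = 7.400 ✓; ∠(PA, AZ) = 90.00° ✓; |AZ| = 30.20 ✓; |SZ| = 52.70 ✓.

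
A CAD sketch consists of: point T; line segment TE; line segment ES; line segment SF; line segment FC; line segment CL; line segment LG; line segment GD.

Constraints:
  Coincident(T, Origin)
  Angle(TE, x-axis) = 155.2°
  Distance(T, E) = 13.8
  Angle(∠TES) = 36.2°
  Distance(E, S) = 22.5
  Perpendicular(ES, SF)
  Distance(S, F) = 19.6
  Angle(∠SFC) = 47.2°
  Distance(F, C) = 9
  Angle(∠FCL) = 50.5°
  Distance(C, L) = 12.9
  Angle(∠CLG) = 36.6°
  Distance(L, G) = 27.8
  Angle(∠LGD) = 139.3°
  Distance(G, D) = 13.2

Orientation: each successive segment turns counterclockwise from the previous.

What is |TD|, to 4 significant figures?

28.46

T is at the origin; TE runs at 155.2° with length 13.8, so E = (-12.53, 5.788). ∠TES = 36.2° gives ES at -61.00° from the x-axis; with |ES| = 22.5, S = (-1.619, -13.89). The perpendicularity gives SF at right angles to ES, so SF runs at 29.00°; with |SF| = 19.6, F = (15.52, -4.388). ∠SFC = 47.2° gives FC at 161.8° from the x-axis; with |FC| = 9.0, C = (6.974, -1.577). ∠FCL = 50.5° gives CL at -68.70° from the x-axis; with |CL| = 12.9, L = (11.66, -13.60). ∠CLG = 36.6° gives LG at 74.70° from the x-axis; with |LG| = 27.8, G = (19.00, 13.22). ∠LGD = 139.3° gives GD at 115.4° from the x-axis; with |GD| = 13.2, D = (13.33, 25.14). Then |TD| = |D − T| = 28.46.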